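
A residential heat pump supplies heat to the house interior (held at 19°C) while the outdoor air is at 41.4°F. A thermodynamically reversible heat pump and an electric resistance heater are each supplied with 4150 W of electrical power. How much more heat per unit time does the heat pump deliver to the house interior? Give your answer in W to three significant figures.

83800 W

In absolute terms T_C = 278.37 K and T_H = 292.15 K, so ΔT = 13.78 K.
COP_Carnot = T_H/ΔT = 292.15/13.78 = 21.20.
The heat pump delivers Q̇_H = COP × Ẇ = 88000 W; the resistance heater delivers Ẇ = 4150 W.
Extra = (COP − 1)·Ẇ = 83850 W.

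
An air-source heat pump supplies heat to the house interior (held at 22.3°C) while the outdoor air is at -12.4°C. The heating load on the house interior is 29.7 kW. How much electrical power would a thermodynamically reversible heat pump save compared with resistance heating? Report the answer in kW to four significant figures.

26.21 kW

In absolute terms T_C = 260.75 K and T_H = 295.45 K, so ΔT = 34.70 K.
COP_Carnot = T_H/ΔT = 295.45/34.70 = 8.514.
Resistance heating needs Ẇ_res = Q̇_H = 29.70 kW; the reversible heat pump needs only Ẇ_hp = Q̇_H/COP = 3.488 kW.
Saving = 29.70 − 3.488 = 26.21 kW.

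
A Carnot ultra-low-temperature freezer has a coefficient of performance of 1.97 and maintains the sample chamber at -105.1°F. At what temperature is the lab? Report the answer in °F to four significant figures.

COP_R = T_C/(T_H − T_C) gives T_H − T_C = T_C/COP.
With T_C = 196.98 K, T_H = 196.98 × (1 + 1/1.97) = 296.97 K.
Converting, 296.97 K = 74.88°F.

74.88 °F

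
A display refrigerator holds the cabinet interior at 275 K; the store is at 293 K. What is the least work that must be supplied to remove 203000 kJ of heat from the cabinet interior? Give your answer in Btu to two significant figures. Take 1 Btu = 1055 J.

13000 Btu

The reservoir spacing is ΔT = 293 − 275 = 18.00 K.
The reversible limit is COP_R = T_C/ΔT = 15.28, so W_min = Q_C/COP = Q_C·ΔT/T_C.
W_min = 203000 × 18.00/275.00 = 13290 kJ = 12590 Btu.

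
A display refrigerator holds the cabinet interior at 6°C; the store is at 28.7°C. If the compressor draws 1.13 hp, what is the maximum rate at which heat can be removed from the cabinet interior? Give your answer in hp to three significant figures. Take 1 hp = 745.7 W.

In absolute terms T_C = 279.15 K and T_H = 301.85 K, so ΔT = 22.70 K.
COP_Carnot = T_C/ΔT = 279.15/22.70 = 12.30.
Q̇_max = COP_Carnot × Ẇ = 12.30 × 1.130 hp = 13.90 hp.

13.9 hp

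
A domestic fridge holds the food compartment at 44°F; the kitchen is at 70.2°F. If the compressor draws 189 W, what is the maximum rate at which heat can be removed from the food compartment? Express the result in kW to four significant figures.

3.633 kW

In absolute terms T_C = 279.82 K and T_H = 294.37 K, so ΔT = 14.56 K.
COP_Carnot = T_C/ΔT = 279.82/14.56 = 19.22.
Q̇_max = COP_Carnot × Ẇ = 19.22 × 189.0 W = 3633 W = 3.633 kW.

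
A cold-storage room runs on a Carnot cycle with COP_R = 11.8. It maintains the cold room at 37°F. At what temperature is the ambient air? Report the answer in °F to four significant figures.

COP_R = T_C/(T_H − T_C) gives T_H − T_C = T_C/COP.
With T_C = 275.93 K, T_H = 275.93 × (1 + 1/11.8) = 299.31 K.
Converting, 299.31 K = 79.09°F.

79.09 °F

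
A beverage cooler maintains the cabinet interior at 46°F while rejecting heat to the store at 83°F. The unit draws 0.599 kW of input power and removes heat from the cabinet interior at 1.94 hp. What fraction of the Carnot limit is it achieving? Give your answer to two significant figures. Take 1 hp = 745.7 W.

Converting, Q̇_C = 1.940 hp = 1.447 kW, so COP_actual = Q̇_C/Ẇ = 1.447/0.5990 = 2.415.
In absolute terms T_C = 280.93 K and T_H = 301.48 K, so ΔT = 20.56 K.
COP_Carnot = T_C/ΔT = 280.93/20.56 = 13.67.
η_II = COP_actual/COP_Carnot = 2.415/13.67 = 0.1767.

0.18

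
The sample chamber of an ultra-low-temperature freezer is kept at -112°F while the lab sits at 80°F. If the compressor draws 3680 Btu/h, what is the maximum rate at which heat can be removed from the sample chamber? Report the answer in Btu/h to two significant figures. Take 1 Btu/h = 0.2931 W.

In absolute terms T_C = 193.15 K and T_H = 299.82 K, so ΔT = 106.7 K.
COP_Carnot = T_C/ΔT = 193.15/106.7 = 1.811.
Q̇_max = COP_Carnot × Ẇ = 1.811 × 3680 Btu/h = 6664 Btu/h.

6700 Btu/h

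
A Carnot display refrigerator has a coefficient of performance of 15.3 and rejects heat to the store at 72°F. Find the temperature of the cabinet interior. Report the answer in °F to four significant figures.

39.38 °F

For a Carnot refrigerator COP_R = T_C/(T_H − T_C), so T_C = COP·T_H/(1 + COP).
With T_H = 295.37 K, T_C = 15.3 × 295.37/16.30 = 277.25 K.
Converting, 277.25 K = 39.38°F.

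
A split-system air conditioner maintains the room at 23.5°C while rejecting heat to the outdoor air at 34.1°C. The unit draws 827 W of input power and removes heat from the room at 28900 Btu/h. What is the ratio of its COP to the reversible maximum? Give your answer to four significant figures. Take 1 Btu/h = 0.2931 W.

0.3660

Converting, Q̇_C = 28900 Btu/h = 8471 W, so COP_actual = Q̇_C/Ẇ = 8471/827.0 = 10.24.
In absolute terms T_C = 296.65 K and T_H = 307.25 K, so ΔT = 10.60 K.
COP_Carnot = T_C/ΔT = 296.65/10.60 = 27.99.
η_II = COP_actual/COP_Carnot = 10.24/27.99 = 0.3660.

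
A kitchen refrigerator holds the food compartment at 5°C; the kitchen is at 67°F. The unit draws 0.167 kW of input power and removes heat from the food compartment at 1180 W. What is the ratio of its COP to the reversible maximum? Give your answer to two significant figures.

0.37

Converting, Q̇_C = 1180 W = 1.180 kW, so COP_actual = Q̇_C/Ẇ = 1.180/0.1670 = 7.066.
In absolute terms T_C = 278.15 K and T_H = 292.59 K, so ΔT = 14.44 K.
COP_Carnot = T_C/ΔT = 278.15/14.44 = 19.26.
η_II = COP_actual/COP_Carnot = 7.066/19.26 = 0.3669.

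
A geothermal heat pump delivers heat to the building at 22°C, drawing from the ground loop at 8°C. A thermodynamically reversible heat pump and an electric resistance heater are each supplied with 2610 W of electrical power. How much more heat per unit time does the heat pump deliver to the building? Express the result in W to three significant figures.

In absolute terms T_C = 281.15 K and T_H = 295.15 K, so ΔT = 14.00 K.
COP_Carnot = T_H/ΔT = 295.15/14.00 = 21.08.
The heat pump delivers Q̇_H = COP × Ẇ = 55020 W; the resistance heater delivers Ẇ = 2610 W.
Extra = (COP − 1)·Ẇ = 52410 W.

52400 W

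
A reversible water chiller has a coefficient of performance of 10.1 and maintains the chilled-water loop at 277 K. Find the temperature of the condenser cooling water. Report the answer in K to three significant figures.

COP_R = T_C/(T_H − T_C) gives T_H − T_C = T_C/COP.
With T_C = 277.00 K, T_H = 277.00 × (1 + 1/10.1) = 304.43 K.

304 K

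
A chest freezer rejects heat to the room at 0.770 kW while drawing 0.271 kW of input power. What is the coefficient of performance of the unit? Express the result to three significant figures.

The first law gives Q̇_H = Q̇_C + Ẇ, so the three rates are Q̇_C = 0.4990, Q̇_H = 0.7700, Ẇ = 0.2710 kW.
COP_R = Q̇_C/Ẇ = 0.4990/0.2710 = 1.841.

1.84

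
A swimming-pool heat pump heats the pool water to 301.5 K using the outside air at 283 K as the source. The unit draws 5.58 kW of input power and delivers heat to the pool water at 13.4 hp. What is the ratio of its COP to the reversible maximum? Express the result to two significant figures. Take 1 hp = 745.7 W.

Converting, Q̇_H = 13.40 hp = 9.992 kW, so COP_actual = Q̇_H/Ẇ = 9.992/5.580 = 1.791.
The reservoir spacing is ΔT = 301.5 − 283 = 18.50 K.
COP_Carnot = T_H/ΔT = 301.50/18.50 = 16.30.
η_II = COP_actual/COP_Carnot = 1.791/16.30 = 0.1099.

0.11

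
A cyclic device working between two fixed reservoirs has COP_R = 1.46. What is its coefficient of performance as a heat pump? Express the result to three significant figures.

2.46

The first law on one cycle gives Q_H = Q_C + W, so Q_H/W = Q_C/W + 1.
COP_HP = COP_R + 1 = 1.46 + 1 = 2.46.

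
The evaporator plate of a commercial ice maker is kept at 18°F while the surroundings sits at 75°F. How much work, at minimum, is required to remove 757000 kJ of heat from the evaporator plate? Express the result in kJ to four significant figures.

90330 kJ

In absolute terms T_C = 265.37 K and T_H = 297.04 K, so ΔT = 31.67 K.
The reversible limit is COP_R = T_C/ΔT = 8.380, so W_min = Q_C/COP = Q_C·ΔT/T_C.
W_min = 757000 × 31.67/265.37 = 90330 kJ.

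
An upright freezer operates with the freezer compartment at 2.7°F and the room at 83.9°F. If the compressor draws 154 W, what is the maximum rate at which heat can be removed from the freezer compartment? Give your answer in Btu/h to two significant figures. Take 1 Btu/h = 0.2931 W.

In absolute terms T_C = 256.87 K and T_H = 301.98 K, so ΔT = 45.11 K.
COP_Carnot = T_C/ΔT = 256.87/45.11 = 5.694.
Q̇_max = COP_Carnot × Ẇ = 5.694 × 154.0 W = 876.9 W = 2992 Btu/h.

3000 Btu/h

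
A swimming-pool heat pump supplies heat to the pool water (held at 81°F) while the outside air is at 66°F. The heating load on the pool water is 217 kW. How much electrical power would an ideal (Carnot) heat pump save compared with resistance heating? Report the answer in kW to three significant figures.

211 kW

In absolute terms T_C = 292.04 K and T_H = 300.37 K, so ΔT = 8.333 K.
COP_Carnot = T_H/ΔT = 300.37/8.333 = 36.04.
Resistance heating needs Ẇ_res = Q̇_H = 217.0 kW; the reversible heat pump needs only Ẇ_hp = Q̇_H/COP = 6.020 kW.
Saving = 217.0 − 6.020 = 211.0 kW.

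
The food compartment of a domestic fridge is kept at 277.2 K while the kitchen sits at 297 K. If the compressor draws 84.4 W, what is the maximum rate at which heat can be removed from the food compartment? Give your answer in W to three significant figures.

The reservoir spacing is ΔT = 297 − 277.2 = 19.80 K.
COP_Carnot = T_C/ΔT = 277.20/19.80 = 14.00.
Q̇_max = COP_Carnot × Ẇ = 14.00 × 84.40 W = 1182 W.

1180 W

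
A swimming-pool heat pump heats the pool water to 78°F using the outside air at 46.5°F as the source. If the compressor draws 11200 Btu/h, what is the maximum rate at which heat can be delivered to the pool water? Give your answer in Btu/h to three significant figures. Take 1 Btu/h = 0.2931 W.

191000 Btu/h

In absolute terms T_C = 281.21 K and T_H = 298.71 K, so ΔT = 17.50 K.
COP_Carnot = T_H/ΔT = 298.71/17.50 = 17.07.
Q̇_max = COP_Carnot × Ẇ = 17.07 × 11200 Btu/h = 191200 Btu/h.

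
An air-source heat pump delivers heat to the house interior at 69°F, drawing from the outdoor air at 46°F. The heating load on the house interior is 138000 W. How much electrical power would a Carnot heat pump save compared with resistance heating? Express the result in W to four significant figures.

In absolute terms T_C = 280.93 K and T_H = 293.71 K, so ΔT = 12.78 K.
COP_Carnot = T_H/ΔT = 293.71/12.78 = 22.99.
Resistance heating needs Ẇ_res = Q̇_H = 138000 W; the reversible heat pump needs only Ẇ_hp = Q̇_H/COP = 6004 W.
Saving = 138000 − 6004 = 132000 W.

132000 W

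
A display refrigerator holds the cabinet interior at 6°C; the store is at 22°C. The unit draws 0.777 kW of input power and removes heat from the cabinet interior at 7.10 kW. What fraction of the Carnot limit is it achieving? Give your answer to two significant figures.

0.52

COP_actual = Q̇_C/Ẇ = 7.100/0.7770 = 9.138.
In absolute terms T_C = 279.15 K and T_H = 295.15 K, so ΔT = 16.00 K.
COP_Carnot = T_C/ΔT = 279.15/16.00 = 17.45.
η_II = COP_actual/COP_Carnot = 9.138/17.45 = 0.5237.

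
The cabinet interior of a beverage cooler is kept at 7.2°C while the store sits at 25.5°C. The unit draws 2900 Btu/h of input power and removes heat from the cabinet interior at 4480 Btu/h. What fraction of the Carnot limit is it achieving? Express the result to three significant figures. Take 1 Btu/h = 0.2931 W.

COP_actual = Q̇_C/Ẇ = 4480/2900 = 1.545.
In absolute terms T_C = 280.35 K and T_H = 298.65 K, so ΔT = 18.30 K.
COP_Carnot = T_C/ΔT = 280.35/18.30 = 15.32.
η_II = COP_actual/COP_Carnot = 1.545/15.32 = 0.1008.

0.101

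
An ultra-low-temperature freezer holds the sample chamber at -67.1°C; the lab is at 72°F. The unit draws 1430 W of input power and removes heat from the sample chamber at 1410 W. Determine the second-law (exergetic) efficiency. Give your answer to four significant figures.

0.4274

COP_actual = Q̇_C/Ẇ = 1410/1430 = 0.9860.
In absolute terms T_C = 206.05 K and T_H = 295.37 K, so ΔT = 89.32 K.
COP_Carnot = T_C/ΔT = 206.05/89.32 = 2.307.
η_II = COP_actual/COP_Carnot = 0.9860/2.307 = 0.4274.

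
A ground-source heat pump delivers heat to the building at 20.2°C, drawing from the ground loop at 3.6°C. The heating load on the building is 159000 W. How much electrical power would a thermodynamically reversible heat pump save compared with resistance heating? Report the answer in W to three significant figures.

150000 W

In absolute terms T_C = 276.75 K and T_H = 293.35 K, so ΔT = 16.60 K.
COP_Carnot = T_H/ΔT = 293.35/16.60 = 17.67.
Resistance heating needs Ẇ_res = Q̇_H = 159000 W; the reversible heat pump needs only Ẇ_hp = Q̇_H/COP = 8997 W.
Saving = 159000 − 8997 = 150000 W.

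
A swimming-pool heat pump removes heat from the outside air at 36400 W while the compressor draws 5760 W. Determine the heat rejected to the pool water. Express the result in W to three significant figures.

42200 W

For a cyclic device the first law requires Q̇_H = Q̇_C + Ẇ.
Q̇_H = Q̇_C + Ẇ = 42160 W.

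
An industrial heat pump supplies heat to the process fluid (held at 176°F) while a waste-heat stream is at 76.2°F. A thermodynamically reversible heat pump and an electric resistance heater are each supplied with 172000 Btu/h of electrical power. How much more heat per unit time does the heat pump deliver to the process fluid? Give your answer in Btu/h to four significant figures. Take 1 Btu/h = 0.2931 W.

923500 Btu/h

In absolute terms T_C = 297.71 K and T_H = 353.15 K, so ΔT = 55.44 K.
COP_Carnot = T_H/ΔT = 353.15/55.44 = 6.369.
The heat pump delivers Q̇_H = COP × Ẇ = 1096000 Btu/h; the resistance heater delivers Ẇ = 172000 Btu/h.
Extra = (COP − 1)·Ẇ = 923500 Btu/h.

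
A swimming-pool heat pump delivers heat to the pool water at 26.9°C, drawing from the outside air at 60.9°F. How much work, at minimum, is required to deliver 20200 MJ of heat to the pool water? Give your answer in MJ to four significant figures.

In absolute terms T_C = 289.21 K and T_H = 300.05 K, so ΔT = 10.84 K.
The reversible limit is COP_HP = T_H/ΔT = 27.67, so W_min = Q_H/COP = Q_H·ΔT/T_H.
W_min = 20200 × 10.84/300.05 = 730.1 MJ.

730.1 MJ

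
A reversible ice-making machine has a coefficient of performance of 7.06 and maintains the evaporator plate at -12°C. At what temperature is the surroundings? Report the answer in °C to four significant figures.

24.99 °C

COP_R = T_C/(T_H − T_C) gives T_H − T_C = T_C/COP.
With T_C = 261.15 K, T_H = 261.15 × (1 + 1/7.06) = 298.14 K.
Converting, 298.14 K = 24.99°C.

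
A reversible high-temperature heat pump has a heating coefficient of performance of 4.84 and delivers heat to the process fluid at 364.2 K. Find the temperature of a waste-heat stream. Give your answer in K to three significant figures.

COP_HP = T_H/(T_H − T_C) gives T_H − T_C = T_H/COP.
With T_H = 364.20 K, T_C = 364.20 × (1 − 1/4.84) = 288.95 K.

289 K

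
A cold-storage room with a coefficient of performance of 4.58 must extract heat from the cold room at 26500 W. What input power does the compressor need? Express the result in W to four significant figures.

Ẇ = Q̇_C/COP = 26500/4.58 = 5786 W.

5786 W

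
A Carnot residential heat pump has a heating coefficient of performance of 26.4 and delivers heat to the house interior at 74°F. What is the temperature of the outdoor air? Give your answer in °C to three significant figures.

COP_HP = T_H/(T_H − T_C) gives T_H − T_C = T_H/COP.
With T_H = 296.48 K, T_C = 296.48 × (1 − 1/26.4) = 285.25 K.
Converting, 285.25 K = 12.10°C.

12.1 °C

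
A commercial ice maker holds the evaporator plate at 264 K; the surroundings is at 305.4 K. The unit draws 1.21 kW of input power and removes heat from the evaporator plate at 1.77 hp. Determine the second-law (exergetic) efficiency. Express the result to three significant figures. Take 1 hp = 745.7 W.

Converting, Q̇_C = 1.770 hp = 1.320 kW, so COP_actual = Q̇_C/Ẇ = 1.320/1.210 = 1.091.
The reservoir spacing is ΔT = 305.4 − 264 = 41.40 K.
COP_Carnot = T_C/ΔT = 264.00/41.40 = 6.377.
η_II = COP_actual/COP_Carnot = 1.091/6.377 = 0.1711.

0.171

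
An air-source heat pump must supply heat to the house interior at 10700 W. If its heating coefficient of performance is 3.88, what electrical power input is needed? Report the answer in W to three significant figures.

Ẇ = Q̇_H/COP_HP = 10700/3.88 = 2758 W.

2760 W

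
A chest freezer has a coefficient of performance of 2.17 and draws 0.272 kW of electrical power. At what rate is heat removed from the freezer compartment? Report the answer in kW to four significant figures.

0.5902 kW

Q̇_C = COP × Ẇ = 2.17 × 0.2720 = 0.5902 kW.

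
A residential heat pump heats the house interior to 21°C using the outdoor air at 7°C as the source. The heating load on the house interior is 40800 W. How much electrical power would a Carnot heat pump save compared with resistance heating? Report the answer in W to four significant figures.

In absolute terms T_C = 280.15 K and T_H = 294.15 K, so ΔT = 14.00 K.
COP_Carnot = T_H/ΔT = 294.15/14.00 = 21.01.
Resistance heating needs Ẇ_res = Q̇_H = 40800 W; the reversible heat pump needs only Ẇ_hp = Q̇_H/COP = 1942 W.
Saving = 40800 − 1942 = 38860 W.

38860 W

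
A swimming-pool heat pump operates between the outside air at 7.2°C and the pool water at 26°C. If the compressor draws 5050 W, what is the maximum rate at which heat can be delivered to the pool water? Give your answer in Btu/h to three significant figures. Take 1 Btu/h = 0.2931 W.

In absolute terms T_C = 280.35 K and T_H = 299.15 K, so ΔT = 18.80 K.
COP_Carnot = T_H/ΔT = 299.15/18.80 = 15.91.
Q̇_max = COP_Carnot × Ẇ = 15.91 × 5050 W = 80360 W = 274200 Btu/h.

274000 Btu/h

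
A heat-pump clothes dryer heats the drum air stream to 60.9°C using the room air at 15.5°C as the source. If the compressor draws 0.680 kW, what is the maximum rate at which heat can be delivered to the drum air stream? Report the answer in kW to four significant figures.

In absolute terms T_C = 288.65 K and T_H = 334.05 K, so ΔT = 45.40 K.
COP_Carnot = T_H/ΔT = 334.05/45.40 = 7.358.
Q̇_max = COP_Carnot × Ẇ = 7.358 × 0.6800 kW = 5.003 kW.

5.003 kW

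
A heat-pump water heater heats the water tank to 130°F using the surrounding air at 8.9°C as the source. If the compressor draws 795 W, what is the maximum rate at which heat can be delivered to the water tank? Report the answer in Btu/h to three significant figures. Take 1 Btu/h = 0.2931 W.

19500 Btu/h

In absolute terms T_C = 282.05 K and T_H = 327.59 K, so ΔT = 45.54 K.
COP_Carnot = T_H/ΔT = 327.59/45.54 = 7.193.
Q̇_max = COP_Carnot × Ẇ = 7.193 × 795.0 W = 5718 W = 19510 Btu/h.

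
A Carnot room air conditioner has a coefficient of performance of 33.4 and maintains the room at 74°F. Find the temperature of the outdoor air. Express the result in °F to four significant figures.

COP_R = T_C/(T_H − T_C) gives T_H − T_C = T_C/COP.
With T_C = 296.48 K, T_H = 296.48 × (1 + 1/33.4) = 305.36 K.
Converting, 305.36 K = 89.98°F.

89.98 °F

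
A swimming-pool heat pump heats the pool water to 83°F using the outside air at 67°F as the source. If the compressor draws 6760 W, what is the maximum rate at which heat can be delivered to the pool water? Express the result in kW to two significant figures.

In absolute terms T_C = 292.59 K and T_H = 301.48 K, so ΔT = 8.889 K.
COP_Carnot = T_H/ΔT = 301.48/8.889 = 33.92.
Q̇_max = COP_Carnot × Ẇ = 33.92 × 6760 W = 229300 W = 229.3 kW.

230 kW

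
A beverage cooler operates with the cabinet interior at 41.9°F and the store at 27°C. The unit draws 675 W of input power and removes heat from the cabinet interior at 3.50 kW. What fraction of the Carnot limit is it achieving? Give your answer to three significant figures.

Converting, Q̇_C = 3.500 kW = 3500 W, so COP_actual = Q̇_C/Ẇ = 3500/675.0 = 5.185.
In absolute terms T_C = 278.65 K and T_H = 300.15 K, so ΔT = 21.50 K.
COP_Carnot = T_C/ΔT = 278.65/21.50 = 12.96.
η_II = COP_actual/COP_Carnot = 5.185/12.96 = 0.4001.

0.400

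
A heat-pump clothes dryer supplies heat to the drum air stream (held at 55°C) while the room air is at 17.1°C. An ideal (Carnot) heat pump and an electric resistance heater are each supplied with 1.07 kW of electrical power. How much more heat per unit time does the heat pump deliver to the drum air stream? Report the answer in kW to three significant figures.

In absolute terms T_C = 290.25 K and T_H = 328.15 K, so ΔT = 37.90 K.
COP_Carnot = T_H/ΔT = 328.15/37.90 = 8.658.
The heat pump delivers Q̇_H = COP × Ẇ = 9.264 kW; the resistance heater delivers Ẇ = 1.070 kW.
Extra = (COP − 1)·Ẇ = 8.194 kW.

8.19 kW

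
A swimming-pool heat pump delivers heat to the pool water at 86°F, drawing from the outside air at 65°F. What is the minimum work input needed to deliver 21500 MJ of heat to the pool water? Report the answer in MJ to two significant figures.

In absolute terms T_C = 291.48 K and T_H = 303.15 K, so ΔT = 11.67 K.
The reversible limit is COP_HP = T_H/ΔT = 25.98, so W_min = Q_H/COP = Q_H·ΔT/T_H.
W_min = 21500 × 11.67/303.15 = 827.4 MJ.

830 MJ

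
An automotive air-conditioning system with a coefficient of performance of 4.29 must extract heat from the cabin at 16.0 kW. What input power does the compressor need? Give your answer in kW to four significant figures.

Ẇ = Q̇_C/COP = 16.00/4.29 = 3.730 kW.

3.730 kW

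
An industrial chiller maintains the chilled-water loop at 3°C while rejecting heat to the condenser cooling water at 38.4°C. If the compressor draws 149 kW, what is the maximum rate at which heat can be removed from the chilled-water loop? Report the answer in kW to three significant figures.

1160 kW

In absolute terms T_C = 276.15 K and T_H = 311.55 K, so ΔT = 35.40 K.
COP_Carnot = T_C/ΔT = 276.15/35.40 = 7.801.
Q̇_max = COP_Carnot × Ẇ = 7.801 × 149.0 kW = 1162 kW.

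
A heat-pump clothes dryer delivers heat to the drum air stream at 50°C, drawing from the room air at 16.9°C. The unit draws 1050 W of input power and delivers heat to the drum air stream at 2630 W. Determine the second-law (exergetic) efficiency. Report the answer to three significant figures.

COP_actual = Q̇_H/Ẇ = 2630/1050 = 2.505.
In absolute terms T_C = 290.05 K and T_H = 323.15 K, so ΔT = 33.10 K.
COP_Carnot = T_H/ΔT = 323.15/33.10 = 9.763.
η_II = COP_actual/COP_Carnot = 2.505/9.763 = 0.2566.

0.257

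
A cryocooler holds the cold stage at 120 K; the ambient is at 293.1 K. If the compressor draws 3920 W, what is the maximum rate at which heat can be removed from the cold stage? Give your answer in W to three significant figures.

2720 W

The reservoir spacing is ΔT = 293.1 − 120 = 173.1 K.
COP_Carnot = T_C/ΔT = 120.00/173.1 = 0.6932.
Q̇_max = COP_Carnot × Ẇ = 0.6932 × 3920 W = 2718 W.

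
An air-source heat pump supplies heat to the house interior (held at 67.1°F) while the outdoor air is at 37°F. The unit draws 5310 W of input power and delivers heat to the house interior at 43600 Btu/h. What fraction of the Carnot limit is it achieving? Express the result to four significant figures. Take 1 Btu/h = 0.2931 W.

0.1375

Converting, Q̇_H = 43600 Btu/h = 12780 W, so COP_actual = Q̇_H/Ẇ = 12780/5310 = 2.407.
In absolute terms T_C = 275.93 K and T_H = 292.65 K, so ΔT = 16.72 K.
COP_Carnot = T_H/ΔT = 292.65/16.72 = 17.50.
η_II = COP_actual/COP_Carnot = 2.407/17.50 = 0.1375.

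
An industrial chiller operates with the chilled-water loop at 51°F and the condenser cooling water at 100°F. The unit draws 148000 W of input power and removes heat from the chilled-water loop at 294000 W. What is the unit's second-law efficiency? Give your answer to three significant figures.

COP_actual = Q̇_C/Ẇ = 294000/148000 = 1.986.
In absolute terms T_C = 283.71 K and T_H = 310.93 K, so ΔT = 27.22 K.
COP_Carnot = T_C/ΔT = 283.71/27.22 = 10.42.
η_II = COP_actual/COP_Carnot = 1.986/10.42 = 0.1906.

0.191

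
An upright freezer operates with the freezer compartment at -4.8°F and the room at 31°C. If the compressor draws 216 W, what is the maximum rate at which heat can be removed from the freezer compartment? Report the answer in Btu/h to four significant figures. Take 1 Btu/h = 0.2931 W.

3620 Btu/h

In absolute terms T_C = 252.71 K and T_H = 304.15 K, so ΔT = 51.44 K.
COP_Carnot = T_C/ΔT = 252.71/51.44 = 4.912.
Q̇_max = COP_Carnot × Ẇ = 4.912 × 216.0 W = 1061 W = 3620 Btu/h.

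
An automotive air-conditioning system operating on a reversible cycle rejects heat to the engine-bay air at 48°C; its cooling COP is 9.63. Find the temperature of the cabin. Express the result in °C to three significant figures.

17.8 °C

For a Carnot refrigerator COP_R = T_C/(T_H − T_C), so T_C = COP·T_H/(1 + COP).
With T_H = 321.15 K, T_C = 9.63 × 321.15/10.63 = 290.94 K.
Converting, 290.94 K = 17.79°C.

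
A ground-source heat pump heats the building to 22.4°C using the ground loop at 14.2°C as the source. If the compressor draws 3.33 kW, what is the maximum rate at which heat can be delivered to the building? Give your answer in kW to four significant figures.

In absolute terms T_C = 287.35 K and T_H = 295.55 K, so ΔT = 8.200 K.
COP_Carnot = T_H/ΔT = 295.55/8.200 = 36.04.
Q̇_max = COP_Carnot × Ẇ = 36.04 × 3.330 kW = 120.0 kW.

120.0 kW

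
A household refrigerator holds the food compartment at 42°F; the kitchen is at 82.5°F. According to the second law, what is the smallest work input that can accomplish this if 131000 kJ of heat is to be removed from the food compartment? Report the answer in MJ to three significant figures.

10.6 MJ

In absolute terms T_C = 278.71 K and T_H = 301.21 K, so ΔT = 22.50 K.
The reversible limit is COP_R = T_C/ΔT = 12.39, so W_min = Q_C/COP = Q_C·ΔT/T_C.
W_min = 131000 × 22.50/278.71 = 10580 kJ = 10.58 MJ.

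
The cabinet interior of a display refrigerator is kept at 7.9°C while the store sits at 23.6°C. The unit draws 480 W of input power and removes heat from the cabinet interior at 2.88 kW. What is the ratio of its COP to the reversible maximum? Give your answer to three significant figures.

Converting, Q̇_C = 2.880 kW = 2880 W, so COP_actual = Q̇_C/Ẇ = 2880/480.0 = 6.000.
In absolute terms T_C = 281.05 K and T_H = 296.75 K, so ΔT = 15.70 K.
COP_Carnot = T_C/ΔT = 281.05/15.70 = 17.90.
η_II = COP_actual/COP_Carnot = 6.000/17.90 = 0.3352.

0.335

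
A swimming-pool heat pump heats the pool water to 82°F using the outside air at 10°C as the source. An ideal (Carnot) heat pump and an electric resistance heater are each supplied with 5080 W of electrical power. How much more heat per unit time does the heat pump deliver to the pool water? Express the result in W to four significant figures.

80910 W

In absolute terms T_C = 283.15 K and T_H = 300.93 K, so ΔT = 17.78 K.
COP_Carnot = T_H/ΔT = 300.93/17.78 = 16.93.
The heat pump delivers Q̇_H = COP × Ẇ = 85990 W; the resistance heater delivers Ẇ = 5080 W.
Extra = (COP − 1)·Ẇ = 80910 W.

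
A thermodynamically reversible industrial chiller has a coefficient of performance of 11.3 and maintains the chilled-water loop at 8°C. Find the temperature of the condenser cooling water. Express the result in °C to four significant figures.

32.88 °C

COP_R = T_C/(T_H − T_C) gives T_H − T_C = T_C/COP.
With T_C = 281.15 K, T_H = 281.15 × (1 + 1/11.3) = 306.03 K.
Converting, 306.03 K = 32.88°C.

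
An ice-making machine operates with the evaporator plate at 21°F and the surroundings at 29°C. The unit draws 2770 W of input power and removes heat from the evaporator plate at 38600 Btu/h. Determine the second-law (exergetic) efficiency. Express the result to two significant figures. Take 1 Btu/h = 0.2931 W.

0.54

Converting, Q̇_C = 38600 Btu/h = 11310 W, so COP_actual = Q̇_C/Ẇ = 11310/2770 = 4.084.
In absolute terms T_C = 267.04 K and T_H = 302.15 K, so ΔT = 35.11 K.
COP_Carnot = T_C/ΔT = 267.04/35.11 = 7.606.
η_II = COP_actual/COP_Carnot = 4.084/7.606 = 0.5370.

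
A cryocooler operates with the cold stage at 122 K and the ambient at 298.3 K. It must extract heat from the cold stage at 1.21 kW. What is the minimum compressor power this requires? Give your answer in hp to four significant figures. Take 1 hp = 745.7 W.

2.345 hp

The reservoir spacing is ΔT = 298.3 − 122 = 176.3 K.
COP_Carnot = T_C/ΔT = 122.00/176.3 = 0.6920.
Ẇ_min = Q̇/COP_Carnot = 1.210/0.6920 = 1.749 kW = 2.345 hp.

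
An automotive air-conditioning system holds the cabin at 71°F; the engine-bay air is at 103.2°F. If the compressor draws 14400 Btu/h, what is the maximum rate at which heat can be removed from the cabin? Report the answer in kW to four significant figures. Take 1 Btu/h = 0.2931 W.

In absolute terms T_C = 294.82 K and T_H = 312.71 K, so ΔT = 17.89 K.
COP_Carnot = T_C/ΔT = 294.82/17.89 = 16.48.
Q̇_max = COP_Carnot × Ẇ = 16.48 × 14400 Btu/h = 237300 Btu/h = 69.56 kW.

69.56 kW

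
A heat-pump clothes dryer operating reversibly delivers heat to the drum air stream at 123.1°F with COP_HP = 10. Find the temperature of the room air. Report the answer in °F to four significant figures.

COP_HP = T_H/(T_H − T_C) gives T_H − T_C = T_H/COP.
With T_H = 323.76 K, T_C = 323.76 × (1 − 1/10) = 291.38 K.
Converting, 291.38 K = 64.82°F.

64.82 °F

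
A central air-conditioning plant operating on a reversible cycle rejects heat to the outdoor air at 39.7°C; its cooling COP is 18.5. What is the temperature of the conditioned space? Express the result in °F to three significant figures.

For a Carnot refrigerator COP_R = T_C/(T_H − T_C), so T_C = COP·T_H/(1 + COP).
With T_H = 312.85 K, T_C = 18.5 × 312.85/19.50 = 296.81 K.
Converting, 296.81 K = 74.58°F.

74.6 °F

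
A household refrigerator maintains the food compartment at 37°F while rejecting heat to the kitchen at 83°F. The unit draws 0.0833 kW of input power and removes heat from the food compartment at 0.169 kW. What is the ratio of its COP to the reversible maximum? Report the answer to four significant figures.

0.1879

COP_actual = Q̇_C/Ẇ = 0.1690/0.08330 = 2.029.
In absolute terms T_C = 275.93 K and T_H = 301.48 K, so ΔT = 25.56 K.
COP_Carnot = T_C/ΔT = 275.93/25.56 = 10.80.
η_II = COP_actual/COP_Carnot = 2.029/10.80 = 0.1879.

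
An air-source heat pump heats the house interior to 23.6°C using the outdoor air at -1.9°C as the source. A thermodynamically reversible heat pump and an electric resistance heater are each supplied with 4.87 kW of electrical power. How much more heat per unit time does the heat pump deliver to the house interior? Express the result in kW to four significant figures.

In absolute terms T_C = 271.25 K and T_H = 296.75 K, so ΔT = 25.50 K.
COP_Carnot = T_H/ΔT = 296.75/25.50 = 11.64.
The heat pump delivers Q̇_H = COP × Ẇ = 56.67 kW; the resistance heater delivers Ẇ = 4.870 kW.
Extra = (COP − 1)·Ẇ = 51.80 kW.

51.80 kW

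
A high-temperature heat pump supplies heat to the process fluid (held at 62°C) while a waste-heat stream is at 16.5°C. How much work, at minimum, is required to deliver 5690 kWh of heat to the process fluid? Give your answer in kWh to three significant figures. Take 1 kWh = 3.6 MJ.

In absolute terms T_C = 289.65 K and T_H = 335.15 K, so ΔT = 45.50 K.
The reversible limit is COP_HP = T_H/ΔT = 7.366, so W_min = Q_H/COP = Q_H·ΔT/T_H.
W_min = 5690 × 45.50/335.15 = 772.5 kWh.

772 kWh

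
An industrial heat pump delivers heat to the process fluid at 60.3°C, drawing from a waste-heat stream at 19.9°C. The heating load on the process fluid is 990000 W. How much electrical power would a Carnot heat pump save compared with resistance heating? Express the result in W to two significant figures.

In absolute terms T_C = 293.05 K and T_H = 333.45 K, so ΔT = 40.40 K.
COP_Carnot = T_H/ΔT = 333.45/40.40 = 8.254.
Resistance heating needs Ẇ_res = Q̇_H = 990000 W; the reversible heat pump needs only Ẇ_hp = Q̇_H/COP = 119900 W.
Saving = 990000 − 119900 = 870100 W.

870000 W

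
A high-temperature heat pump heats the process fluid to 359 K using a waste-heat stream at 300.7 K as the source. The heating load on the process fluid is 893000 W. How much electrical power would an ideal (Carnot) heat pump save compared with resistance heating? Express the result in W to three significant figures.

748000 W

The reservoir spacing is ΔT = 359 − 300.7 = 58.30 K.
COP_Carnot = T_H/ΔT = 359.00/58.30 = 6.158.
Resistance heating needs Ẇ_res = Q̇_H = 893000 W; the reversible heat pump needs only Ẇ_hp = Q̇_H/COP = 145000 W.
Saving = 893000 − 145000 = 748000 W.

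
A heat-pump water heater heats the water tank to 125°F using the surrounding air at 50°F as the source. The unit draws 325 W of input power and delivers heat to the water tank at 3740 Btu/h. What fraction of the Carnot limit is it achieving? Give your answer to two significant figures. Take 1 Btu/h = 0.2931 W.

0.43

Converting, Q̇_H = 3740 Btu/h = 1096 W, so COP_actual = Q̇_H/Ẇ = 1096/325.0 = 3.373.
In absolute terms T_C = 283.15 K and T_H = 324.82 K, so ΔT = 41.67 K.
COP_Carnot = T_H/ΔT = 324.82/41.67 = 7.796.
η_II = COP_actual/COP_Carnot = 3.373/7.796 = 0.4327.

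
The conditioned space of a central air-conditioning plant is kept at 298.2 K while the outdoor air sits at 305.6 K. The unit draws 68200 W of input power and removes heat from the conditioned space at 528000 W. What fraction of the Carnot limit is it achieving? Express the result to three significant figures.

0.192

COP_actual = Q̇_C/Ẇ = 528000/68200 = 7.742.
The reservoir spacing is ΔT = 305.6 − 298.2 = 7.400 K.
COP_Carnot = T_C/ΔT = 298.20/7.400 = 40.30.
η_II = COP_actual/COP_Carnot = 7.742/40.30 = 0.1921.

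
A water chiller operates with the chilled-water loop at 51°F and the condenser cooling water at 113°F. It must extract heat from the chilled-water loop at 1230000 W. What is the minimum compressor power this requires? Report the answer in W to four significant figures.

In absolute terms T_C = 283.71 K and T_H = 318.15 K, so ΔT = 34.44 K.
COP_Carnot = T_C/ΔT = 283.71/34.44 = 8.237.
Ẇ_min = Q̇/COP_Carnot = 1230000/8.237 = 149300 W.

149300 W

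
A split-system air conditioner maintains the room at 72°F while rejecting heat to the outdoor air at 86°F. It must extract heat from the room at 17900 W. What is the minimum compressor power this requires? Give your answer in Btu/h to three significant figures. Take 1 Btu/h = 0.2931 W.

1610 Btu/h

In absolute terms T_C = 295.37 K and T_H = 303.15 K, so ΔT = 7.778 K.
COP_Carnot = T_C/ΔT = 295.37/7.778 = 37.98.
Ẇ_min = Q̇/COP_Carnot = 17900/37.98 = 471.3 W = 1608 Btu/h.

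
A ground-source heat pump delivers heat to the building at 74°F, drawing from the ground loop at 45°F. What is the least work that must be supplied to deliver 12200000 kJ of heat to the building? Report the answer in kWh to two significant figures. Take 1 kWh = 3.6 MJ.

180 kWh

In absolute terms T_C = 280.37 K and T_H = 296.48 K, so ΔT = 16.11 K.
The reversible limit is COP_HP = T_H/ΔT = 18.40, so W_min = Q_H/COP = Q_H·ΔT/T_H.
W_min = 12200000 × 16.11/296.48 = 663000 kJ = 184.2 kWh.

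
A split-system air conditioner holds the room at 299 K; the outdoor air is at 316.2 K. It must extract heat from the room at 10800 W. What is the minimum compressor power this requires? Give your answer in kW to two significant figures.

The reservoir spacing is ΔT = 316.2 − 299 = 17.20 K.
COP_Carnot = T_C/ΔT = 299.00/17.20 = 17.38.
Ẇ_min = Q̇/COP_Carnot = 10800/17.38 = 621.3 W = 0.6213 kW.

0.62 kW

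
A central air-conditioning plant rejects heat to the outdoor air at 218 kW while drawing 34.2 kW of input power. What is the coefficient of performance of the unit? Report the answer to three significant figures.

The first law gives Q̇_H = Q̇_C + Ẇ, so the three rates are Q̇_C = 183.8, Q̇_H = 218.0, Ẇ = 34.20 kW.
COP_R = Q̇_C/Ẇ = 183.8/34.20 = 5.374.

5.37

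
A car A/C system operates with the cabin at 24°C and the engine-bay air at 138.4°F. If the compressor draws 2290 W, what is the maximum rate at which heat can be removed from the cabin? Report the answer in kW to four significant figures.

In absolute terms T_C = 297.15 K and T_H = 332.26 K, so ΔT = 35.11 K.
COP_Carnot = T_C/ΔT = 297.15/35.11 = 8.463.
Q̇_max = COP_Carnot × Ẇ = 8.463 × 2290 W = 19380 W = 19.38 kW.

19.38 kW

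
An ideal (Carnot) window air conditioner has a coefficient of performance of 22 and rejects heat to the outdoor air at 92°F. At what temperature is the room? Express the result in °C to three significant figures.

For a Carnot refrigerator COP_R = T_C/(T_H − T_C), so T_C = COP·T_H/(1 + COP).
With T_H = 306.48 K, T_C = 22 × 306.48/23.00 = 293.16 K.
Converting, 293.16 K = 20.01°C.

20.0 °C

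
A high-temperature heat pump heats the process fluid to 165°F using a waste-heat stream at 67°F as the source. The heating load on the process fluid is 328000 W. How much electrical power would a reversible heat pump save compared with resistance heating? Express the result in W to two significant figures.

In absolute terms T_C = 292.59 K and T_H = 347.04 K, so ΔT = 54.44 K.
COP_Carnot = T_H/ΔT = 347.04/54.44 = 6.374.
Resistance heating needs Ẇ_res = Q̇_H = 328000 W; the reversible heat pump needs only Ẇ_hp = Q̇_H/COP = 51460 W.
Saving = 328000 − 51460 = 276500 W.

280000 W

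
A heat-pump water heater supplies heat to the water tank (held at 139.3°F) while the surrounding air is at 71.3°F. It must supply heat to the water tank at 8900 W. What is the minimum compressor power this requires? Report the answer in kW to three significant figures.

In absolute terms T_C = 294.98 K and T_H = 332.76 K, so ΔT = 37.78 K.
COP_Carnot = T_H/ΔT = 332.76/37.78 = 8.808.
Ẇ_min = Q̇/COP_Carnot = 8900/8.808 = 1010 W = 1.010 kW.

1.01 kW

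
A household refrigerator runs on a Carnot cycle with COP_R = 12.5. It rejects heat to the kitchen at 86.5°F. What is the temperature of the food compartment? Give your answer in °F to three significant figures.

For a Carnot refrigerator COP_R = T_C/(T_H − T_C), so T_C = COP·T_H/(1 + COP).
With T_H = 303.43 K, T_C = 12.5 × 303.43/13.50 = 280.95 K.
Converting, 280.95 K = 46.04°F.

46.0 °F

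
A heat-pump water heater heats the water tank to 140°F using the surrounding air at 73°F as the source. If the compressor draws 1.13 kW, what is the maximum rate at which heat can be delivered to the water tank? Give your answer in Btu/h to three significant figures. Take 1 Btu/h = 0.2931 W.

34500 Btu/h

In absolute terms T_C = 295.93 K and T_H = 333.15 K, so ΔT = 37.22 K.
COP_Carnot = T_H/ΔT = 333.15/37.22 = 8.950.
Q̇_max = COP_Carnot × Ẇ = 8.950 × 1.130 kW = 10.11 kW = 34510 Btu/h.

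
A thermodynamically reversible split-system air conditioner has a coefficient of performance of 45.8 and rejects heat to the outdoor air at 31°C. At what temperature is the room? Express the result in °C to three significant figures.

For a Carnot refrigerator COP_R = T_C/(T_H − T_C), so T_C = COP·T_H/(1 + COP).
With T_H = 304.15 K, T_C = 45.8 × 304.15/46.80 = 297.65 K.
Converting, 297.65 K = 24.50°C.

24.5 °C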